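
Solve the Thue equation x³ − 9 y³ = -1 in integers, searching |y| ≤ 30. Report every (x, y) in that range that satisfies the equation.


The equation is x³ - 9y³ = -1. For fixed y, x³ = 9·y³ − 1, so a solution requires the RHS to be a perfect cube.
Strategy: iterate y from -30 to 30, compute RHS = 9·y³ − 1, and check whether it is a (positive or negative) perfect cube.
Check small values of y:
  y = 0: RHS = -1 = (-1)³ ⇒ x = -1 works.
  y = 1: RHS = 8 = (2)³ ⇒ x = 2 works.
  y = -1: RHS = -10 is not a perfect cube.
  y = 2: RHS = 71 is not a perfect cube.
  y = -2: RHS = -73 is not a perfect cube.
  y = 3: RHS = 242 is not a perfect cube.
  y = -3: RHS = -244 is not a perfect cube.
Continuing the search up to |y| = 30 finds no further solutions beyond those listed.
Collected solutions: (-1, 0), (2, 1).

Solutions (with |y| ≤ 30): (-1, 0), (2, 1).


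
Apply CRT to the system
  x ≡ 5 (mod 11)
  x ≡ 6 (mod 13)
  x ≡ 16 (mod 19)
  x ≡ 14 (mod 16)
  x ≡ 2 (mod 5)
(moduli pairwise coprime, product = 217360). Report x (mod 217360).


Product of moduli M = 11 · 13 · 19 · 16 · 5 = 217360.
Merge one congruence at a time:
  Start: x ≡ 5 (mod 11).
  Combine with x ≡ 6 (mod 13); new modulus lcm = 143.
    Write x = 5 + 11·t and substitute into x ≡ 6 (mod 13): 11·t ≡ 6 − 5 = 1 (mod 13).
    The inverse of 11 mod 13 is 6 (since 11·6 = 66 = 5·13 + 1), so t ≡ 6·1 = 6 ≡ 6 (mod 13).
    Then x = 5 + 11·6 = 71, valid modulo lcm(11, 13) = 143: x ≡ 71 (mod 143).
  Combine with x ≡ 16 (mod 19); new modulus lcm = 2717.
    Write x = 71 + 143·t and substitute into x ≡ 16 (mod 19): 143·t ≡ 16 − 71 = -55 (mod 19).
    Reduce coefficients mod 19: 10·t ≡ 2 (mod 19).
    The inverse of 10 mod 19 is 2 (since 10·2 = 20 = 1·19 + 1), so t ≡ 2·2 = 4 ≡ 4 (mod 19).
    Then x = 71 + 143·4 = 643, valid modulo lcm(143, 19) = 2717: x ≡ 643 (mod 2717).
  Combine with x ≡ 14 (mod 16); new modulus lcm = 43472.
    Write x = 643 + 2717·t and substitute into x ≡ 14 (mod 16): 2717·t ≡ 14 − 643 = -629 (mod 16).
    Reduce coefficients mod 16: 13·t ≡ 11 (mod 16).
    The inverse of 13 mod 16 is 5 (since 13·5 = 65 = 4·16 + 1), so t ≡ 5·11 = 55 ≡ 7 (mod 16).
    Then x = 643 + 2717·7 = 19662, valid modulo lcm(2717, 16) = 43472: x ≡ 19662 (mod 43472).
  Combine with x ≡ 2 (mod 5); new modulus lcm = 217360.
    Write x = 19662 + 43472·t and substitute into x ≡ 2 (mod 5): 43472·t ≡ 2 − 19662 = -19660 (mod 5).
    Reduce coefficients mod 5: 2·t ≡ 0 (mod 5).
    The inverse of 2 mod 5 is 3 (since 2·3 = 6 = 1·5 + 1), so t ≡ 3·0 = 0 ≡ 0 (mod 5).
    Then x = 19662 + 43472·0 = 19662, valid modulo lcm(43472, 5) = 217360: x ≡ 19662 (mod 217360).
Verify against each original: 19662 mod 11 = 5, 19662 mod 13 = 6, 19662 mod 19 = 16, 19662 mod 16 = 14, 19662 mod 5 = 2.

x ≡ 19662 (mod 217360).


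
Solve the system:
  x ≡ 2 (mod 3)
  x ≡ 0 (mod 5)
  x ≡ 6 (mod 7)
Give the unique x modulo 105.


Moduli 3, 5, 7 are pairwise coprime; by CRT there is a unique solution modulo M = 3 · 5 · 7 = 105.
Solve pairwise, accumulating the modulus:
  Start with x ≡ 2 (mod 3).
  Combine with x ≡ 0 (mod 5): since gcd(3, 5) = 1, we get a unique residue mod 15.
    Write x = 2 + 3·t and substitute into x ≡ 0 (mod 5): 3·t ≡ 0 − 2 = -2 (mod 5).
    Reduce coefficients mod 5: 3·t ≡ 3 (mod 5).
    The inverse of 3 mod 5 is 2 (since 3·2 = 6 = 1·5 + 1), so t ≡ 2·3 = 6 ≡ 1 (mod 5).
    Then x = 2 + 3·1 = 5, valid modulo lcm(3, 5) = 15: x ≡ 5 (mod 15).
  Combine with x ≡ 6 (mod 7): since gcd(15, 7) = 1, we get a unique residue mod 105.
    Write x = 5 + 15·t and substitute into x ≡ 6 (mod 7): 15·t ≡ 6 − 5 = 1 (mod 7).
    Reduce coefficients mod 7: 1·t ≡ 1 (mod 7).
    So t ≡ 1 (mod 7).
    Then x = 5 + 15·1 = 20, valid modulo lcm(15, 7) = 105: x ≡ 20 (mod 105).
Verify: 20 mod 3 = 2 ✓, 20 mod 5 = 0 ✓, 20 mod 7 = 6 ✓.

x ≡ 20 (mod 105).


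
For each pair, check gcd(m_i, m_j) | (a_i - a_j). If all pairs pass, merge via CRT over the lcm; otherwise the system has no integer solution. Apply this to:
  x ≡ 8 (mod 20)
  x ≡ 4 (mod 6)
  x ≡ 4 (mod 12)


Moduli 20, 6, 12 are not pairwise coprime, so CRT works modulo lcm(m_i) when all pairwise compatibility conditions hold.
Pairwise compatibility: gcd(m_i, m_j) must divide a_i - a_j for every pair.
Merge one congruence at a time:
  Start: x ≡ 8 (mod 20).
  Combine with x ≡ 4 (mod 6): gcd(20, 6) = 2; 4 - 8 = -4, which IS divisible by 2, so compatible.
    Write x = 8 + 20·t and substitute into x ≡ 4 (mod 6): 20·t ≡ 4 − 8 = -4 (mod 6).
    Divide the congruence (and modulus) by g = 2: 10·t ≡ -2 (mod 3).
    Reduce coefficients mod 3: 1·t ≡ 1 (mod 3).
    So t ≡ 1 (mod 3).
    Then x = 8 + 20·1 = 28, valid modulo lcm(20, 6) = 60: x ≡ 28 (mod 60).
  Combine with x ≡ 4 (mod 12): gcd(60, 12) = 12; 4 - 28 = -24, which IS divisible by 12, so compatible.
    Write x = 28 + 60·t and substitute into x ≡ 4 (mod 12): 60·t ≡ 4 − 28 = -24 (mod 12).
    Divide the congruence (and modulus) by g = 12: 5·t ≡ -2 (mod 1).
    Modulo 1 every t works; take t = 0.
    Then x = 28 + 60·0 = 28, valid modulo lcm(60, 12) = 60: x ≡ 28 (mod 60).
Verify: 28 mod 20 = 8, 28 mod 6 = 4, 28 mod 12 = 4.

x ≡ 28 (mod 60).


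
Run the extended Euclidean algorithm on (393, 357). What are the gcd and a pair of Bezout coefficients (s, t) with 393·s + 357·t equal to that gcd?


Euclidean algorithm on (393, 357) — divide until remainder is 0:
  393 = 1 · 357 + 36
  357 = 9 · 36 + 33
  36 = 1 · 33 + 3
  33 = 11 · 3 + 0
gcd(393, 357) = 3.
Track Bezout coefficients alongside the remainders: start with r₀ = 393 = a·1 + b·0 (s = 1, t = 0) and r₁ = 357 = a·0 + b·1 (s = 0, t = 1); each new remainder r_{k+1} = r_{k-1} − q_k·r_k inherits s_{k+1} = s_{k-1} − q_k·s_k, t_{k+1} = t_{k-1} − q_k·t_k, so r_k = a·s_k + b·t_k at every step:
  q = 1: r = 36, s = 1 − 1·0 = 1, t = 0 − 1·1 = -1  (check: 393·1 + 357·(-1) = 36)
  q = 9: r = 33, s = 0 − 9·1 = -9, t = 1 − 9·(-1) = 10  (check: 393·(-9) + 357·10 = 33)
  q = 1: r = 3, s = 1 − 1·(-9) = 10, t = -1 − 1·10 = -11  (check: 393·10 + 357·(-11) = 3)
The row with r = 3 (the gcd) gives the Bezout coefficients s = 10, t = -11.
Result: 393 · (10) + 357 · (-11) = 3.

gcd(393, 357) = 3; s = 10, t = -11 (check: 393·10 + 357·(-11) = 3).


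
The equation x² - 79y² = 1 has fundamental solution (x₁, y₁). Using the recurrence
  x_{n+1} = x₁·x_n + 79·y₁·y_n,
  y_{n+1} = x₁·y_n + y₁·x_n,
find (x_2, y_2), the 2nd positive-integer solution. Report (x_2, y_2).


Step 1: Find the fundamental solution (x₁, y₁) of x² - 79y² = 1.
  Expand √79 as a continued fraction. a₀ = ⌊√79⌋ = 8; iterate m_{k+1} = d_k·a_k − m_k, d_{k+1} = (79 − m_{k+1}²)/d_k, a_{k+1} = ⌊(a₀ + m_{k+1})/d_{k+1}⌋ (starting m₀ = 0, d₀ = 1), with convergents p_k = a_k·p_{k-1} + p_{k-2}, q_k = a_k·q_{k-1} + q_{k-2} (p₋₁ = 1, q₋₁ = 0):
  k = 0: a₀ = 8; p₀/q₀ = 8/1; p₀² − 79·q₀² = 64 − 79 = -15.
  k = 1: m = 8, d = 15, a = ⌊(8 + 8)/15⌋ = 1; p/q = (1·8 + 1)/(1·1 + 0) = 9/1; p² − 79·q² = 81 − 79 = 2.
  k = 2: m = 7, d = 2, a = ⌊(8 + 7)/2⌋ = 7; p/q = (7·9 + 8)/(7·1 + 1) = 71/8; p² − 79·q² = 5041 − 5056 = -15.
  k = 3: m = 7, d = 15, a = ⌊(8 + 7)/15⌋ = 1; p/q = (1·71 + 9)/(1·8 + 1) = 80/9; p² − 79·q² = 6400 − 6399 = 1.
  The first convergent with p² − 79·q² = 1 gives the fundamental solution (x₁, y₁) = (80, 9).
Step 2: Apply the recurrence (x_{n+1}, y_{n+1}) = (x₁x_n + 79y₁y_n, x₁y_n + y₁x_n) repeatedly.
  From (x_1, y_1) = (80, 9): x_2 = 80·80 + 79·9·9 = 12799; y_2 = 80·9 + 9·80 = 1440.
Step 3: Verify x_2² - 79·y_2² = 163814401 - 163814400 = 1 (should be 1). ✓

(x_1, y_1) = (80, 9); (x_2, y_2) = (12799, 1440).


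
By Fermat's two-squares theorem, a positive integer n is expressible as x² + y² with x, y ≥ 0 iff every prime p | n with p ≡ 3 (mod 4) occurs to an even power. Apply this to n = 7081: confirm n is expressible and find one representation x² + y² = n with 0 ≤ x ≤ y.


Step 1: Factor n = 7081 = 73 · 97.
Step 2: Check the mod-4 condition on each prime factor: 73 ≡ 1 (mod 4), exponent 1; 97 ≡ 1 (mod 4), exponent 1.
All primes ≡ 3 (mod 4) appear to even exponent (or don't appear), so by the two-squares theorem n IS expressible as a sum of two squares.
Step 3: Build a representation. Here n = 73 · 97 is a product of primes ≡ 1 (mod 4). Each prime p ≡ 1 (mod 4) is itself a sum of two squares; find a² by testing p − a² for a perfect square:
  73: 73 − 1² = 72, 73 − 2² = 69, 73 − 3² = 64 = 8² ⇒ 73 = 3² + 8².
  97: 97 − 1² = 96, 97 − 2² = 93, 97 − 3² = 88, 97 − 4² = 81 = 9² ⇒ 97 = 4² + 9².
  Combine using the Brahmagupta–Fibonacci identity (a² + b²)(c² + d²) = (ac − bd)² + (ad + bc)² = (ac + bd)² + (ad − bc)²:
  73 · 97 = 7081: from (3² + 8²)(4² + 9²), take (3·4 − 8·9, 3·9 + 8·4) = (12 − 72, 27 + 32) = (-60, 59); dropping signs (only squares matter) gives (60, 59); check 60² + 59² = 3600 + 3481 = 7081 ✓.
Step 4: Order so x ≤ y and verify: 59² + 60² = 3481 + 3600 = 7081 = n. ✓

n = 7081 = 59² + 60² (one valid representation with x ≤ y).


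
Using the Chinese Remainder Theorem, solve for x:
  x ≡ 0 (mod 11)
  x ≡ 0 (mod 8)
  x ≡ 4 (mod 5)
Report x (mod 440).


Moduli 11, 8, 5 are pairwise coprime; by CRT there is a unique solution modulo M = 11 · 8 · 5 = 440.
Solve pairwise, accumulating the modulus:
  Start with x ≡ 0 (mod 11).
  Combine with x ≡ 0 (mod 8): since gcd(11, 8) = 1, we get a unique residue mod 88.
    Write x = 0 + 11·t and substitute into x ≡ 0 (mod 8): 11·t ≡ 0 − 0 = 0 (mod 8).
    Reduce coefficients mod 8: 3·t ≡ 0 (mod 8).
    The inverse of 3 mod 8 is 3 (since 3·3 = 9 = 1·8 + 1), so t ≡ 3·0 = 0 ≡ 0 (mod 8).
    Then x = 0 + 11·0 = 0, valid modulo lcm(11, 8) = 88: x ≡ 0 (mod 88).
  Combine with x ≡ 4 (mod 5): since gcd(88, 5) = 1, we get a unique residue mod 440.
    Write x = 0 + 88·t and substitute into x ≡ 4 (mod 5): 88·t ≡ 4 − 0 = 4 (mod 5).
    Reduce coefficients mod 5: 3·t ≡ 4 (mod 5).
    The inverse of 3 mod 5 is 2 (since 3·2 = 6 = 1·5 + 1), so t ≡ 2·4 = 8 ≡ 3 (mod 5).
    Then x = 0 + 88·3 = 264, valid modulo lcm(88, 5) = 440: x ≡ 264 (mod 440).
Verify: 264 mod 11 = 0 ✓, 264 mod 8 = 0 ✓, 264 mod 5 = 4 ✓.

x ≡ 264 (mod 440).


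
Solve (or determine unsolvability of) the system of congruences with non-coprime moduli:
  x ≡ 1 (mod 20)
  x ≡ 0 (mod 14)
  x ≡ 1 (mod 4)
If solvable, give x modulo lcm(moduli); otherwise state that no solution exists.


Moduli 20, 14, 4 are not pairwise coprime, so CRT works modulo lcm(m_i) when all pairwise compatibility conditions hold.
Pairwise compatibility: gcd(m_i, m_j) must divide a_i - a_j for every pair.
Merge one congruence at a time:
  Start: x ≡ 1 (mod 20).
  Combine with x ≡ 0 (mod 14): gcd(20, 14) = 2, and 0 - 1 = -1 is NOT divisible by 2.
    ⇒ system is inconsistent (no integer solution).

No solution (the system is inconsistent).


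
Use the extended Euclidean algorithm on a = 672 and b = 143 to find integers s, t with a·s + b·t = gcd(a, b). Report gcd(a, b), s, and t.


Euclidean algorithm on (672, 143) — divide until remainder is 0:
  672 = 4 · 143 + 100
  143 = 1 · 100 + 43
  100 = 2 · 43 + 14
  43 = 3 · 14 + 1
  14 = 14 · 1 + 0
gcd(672, 143) = 1.
Track Bezout coefficients alongside the remainders: start with r₀ = 672 = a·1 + b·0 (s = 1, t = 0) and r₁ = 143 = a·0 + b·1 (s = 0, t = 1); each new remainder r_{k+1} = r_{k-1} − q_k·r_k inherits s_{k+1} = s_{k-1} − q_k·s_k, t_{k+1} = t_{k-1} − q_k·t_k, so r_k = a·s_k + b·t_k at every step:
  q = 4: r = 100, s = 1 − 4·0 = 1, t = 0 − 4·1 = -4  (check: 672·1 + 143·(-4) = 100)
  q = 1: r = 43, s = 0 − 1·1 = -1, t = 1 − 1·(-4) = 5  (check: 672·(-1) + 143·5 = 43)
  q = 2: r = 14, s = 1 − 2·(-1) = 3, t = -4 − 2·5 = -14  (check: 672·3 + 143·(-14) = 14)
  q = 3: r = 1, s = -1 − 3·3 = -10, t = 5 − 3·(-14) = 47  (check: 672·(-10) + 143·47 = 1)
The row with r = 1 (the gcd) gives the Bezout coefficients s = -10, t = 47.
Result: 672 · (-10) + 143 · (47) = 1.

gcd(672, 143) = 1; s = -10, t = 47 (check: 672·(-10) + 143·47 = 1).


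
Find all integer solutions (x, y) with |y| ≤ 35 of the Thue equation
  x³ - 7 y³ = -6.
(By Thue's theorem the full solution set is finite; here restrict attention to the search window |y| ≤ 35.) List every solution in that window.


The equation is x³ - 7y³ = -6. For fixed y, x³ = 7·y³ − 6, so a solution requires the RHS to be a perfect cube.
Strategy: iterate y from -35 to 35, compute RHS = 7·y³ − 6, and check whether it is a (positive or negative) perfect cube.
Check small values of y:
  y = 0: RHS = -6 is not a perfect cube.
  y = 1: RHS = 1 = (1)³ ⇒ x = 1 works.
  y = -1: RHS = -13 is not a perfect cube.
  y = 2: RHS = 50 is not a perfect cube.
  y = -2: RHS = -62 is not a perfect cube.
  y = 3: RHS = 183 is not a perfect cube.
  y = -3: RHS = -195 is not a perfect cube.
Continuing the search up to |y| = 35 finds no further solutions beyond those listed.
Collected solutions: (1, 1).

Solutions (with |y| ≤ 35): (1, 1).


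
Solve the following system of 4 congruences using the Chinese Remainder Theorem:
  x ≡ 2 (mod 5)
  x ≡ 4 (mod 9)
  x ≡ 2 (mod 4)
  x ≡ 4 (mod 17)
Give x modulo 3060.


Product of moduli M = 5 · 9 · 4 · 17 = 3060.
Merge one congruence at a time:
  Start: x ≡ 2 (mod 5).
  Combine with x ≡ 4 (mod 9); new modulus lcm = 45.
    Write x = 2 + 5·t and substitute into x ≡ 4 (mod 9): 5·t ≡ 4 − 2 = 2 (mod 9).
    The inverse of 5 mod 9 is 2 (since 5·2 = 10 = 1·9 + 1), so t ≡ 2·2 = 4 ≡ 4 (mod 9).
    Then x = 2 + 5·4 = 22, valid modulo lcm(5, 9) = 45: x ≡ 22 (mod 45).
  Combine with x ≡ 2 (mod 4); new modulus lcm = 180.
    Write x = 22 + 45·t and substitute into x ≡ 2 (mod 4): 45·t ≡ 2 − 22 = -20 (mod 4).
    Reduce coefficients mod 4: 1·t ≡ 0 (mod 4).
    So t ≡ 0 (mod 4).
    Then x = 22 + 45·0 = 22, valid modulo lcm(45, 4) = 180: x ≡ 22 (mod 180).
  Combine with x ≡ 4 (mod 17); new modulus lcm = 3060.
    Write x = 22 + 180·t and substitute into x ≡ 4 (mod 17): 180·t ≡ 4 − 22 = -18 (mod 17).
    Reduce coefficients mod 17: 10·t ≡ 16 (mod 17).
    The inverse of 10 mod 17 is 12 (since 10·12 = 120 = 7·17 + 1), so t ≡ 12·16 = 192 ≡ 5 (mod 17).
    Then x = 22 + 180·5 = 922, valid modulo lcm(180, 17) = 3060: x ≡ 922 (mod 3060).
Verify against each original: 922 mod 5 = 2, 922 mod 9 = 4, 922 mod 4 = 2, 922 mod 17 = 4.

x ≡ 922 (mod 3060).


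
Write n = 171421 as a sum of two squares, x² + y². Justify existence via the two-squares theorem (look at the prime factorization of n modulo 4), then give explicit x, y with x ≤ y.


Step 1: Factor n = 171421 = 37 · 41 · 113.
Step 2: Check the mod-4 condition on each prime factor: 37 ≡ 1 (mod 4), exponent 1; 41 ≡ 1 (mod 4), exponent 1; 113 ≡ 1 (mod 4), exponent 1.
All primes ≡ 3 (mod 4) appear to even exponent (or don't appear), so by the two-squares theorem n IS expressible as a sum of two squares.
Step 3: Build a representation. Here n = 37 · 41 · 113 is a product of primes ≡ 1 (mod 4). Each prime p ≡ 1 (mod 4) is itself a sum of two squares; find a² by testing p − a² for a perfect square:
  37: 37 − 1² = 36 = 6² ⇒ 37 = 1² + 6².
  41: 41 − 1² = 40, 41 − 2² = 37, 41 − 3² = 32, 41 − 4² = 25 = 5² ⇒ 41 = 4² + 5².
  113: 113 − 1² = 112, 113 − 2² = 109, 113 − 3² = 104, 113 − 4² = 97, 113 − 5² = 88, 113 − 6² = 77, 113 − 7² = 64 = 8² ⇒ 113 = 7² + 8².
  Combine using the Brahmagupta–Fibonacci identity (a² + b²)(c² + d²) = (ac − bd)² + (ad + bc)² = (ac + bd)² + (ad − bc)²:
  37 · 41 = 1517: from (1² + 6²)(4² + 5²), take (1·4 − 6·5, 1·5 + 6·4) = (4 − 30, 5 + 24) = (-26, 29); dropping signs (only squares matter) gives (26, 29); check 26² + 29² = 676 + 841 = 1517 ✓.
  1517 · 113 = 171421: from (26² + 29²)(7² + 8²), take (26·7 − 29·8, 26·8 + 29·7) = (182 − 232, 208 + 203) = (-50, 411); dropping signs (only squares matter) gives (50, 411); check 50² + 411² = 2500 + 168921 = 171421 ✓.
Step 4: Order so x ≤ y and verify: 50² + 411² = 2500 + 168921 = 171421 = n. ✓

n = 171421 = 50² + 411² (one valid representation with x ≤ y).


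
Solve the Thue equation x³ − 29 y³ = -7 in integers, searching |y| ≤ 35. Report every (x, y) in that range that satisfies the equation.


The equation is x³ - 29y³ = -7. For fixed y, x³ = 29·y³ − 7, so a solution requires the RHS to be a perfect cube.
Strategy: iterate y from -35 to 35, compute RHS = 29·y³ − 7, and check whether it is a (positive or negative) perfect cube.
Check small values of y:
  y = 0: RHS = -7 is not a perfect cube.
  y = 1: RHS = 22 is not a perfect cube.
  y = -1: RHS = -36 is not a perfect cube.
  y = 2: RHS = 225 is not a perfect cube.
  y = -2: RHS = -239 is not a perfect cube.
  y = 3: RHS = 776 is not a perfect cube.
  y = -3: RHS = -790 is not a perfect cube.
Continuing the search up to |y| = 35 finds no solutions either.
No (x, y) in the scanned range satisfies the equation.

No integer solutions with |y| ≤ 35.


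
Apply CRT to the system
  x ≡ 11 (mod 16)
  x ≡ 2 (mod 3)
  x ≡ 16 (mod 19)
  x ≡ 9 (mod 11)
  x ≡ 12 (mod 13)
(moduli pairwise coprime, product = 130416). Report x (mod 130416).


Product of moduli M = 16 · 3 · 19 · 11 · 13 = 130416.
Merge one congruence at a time:
  Start: x ≡ 11 (mod 16).
  Combine with x ≡ 2 (mod 3); new modulus lcm = 48.
    Write x = 11 + 16·t and substitute into x ≡ 2 (mod 3): 16·t ≡ 2 − 11 = -9 (mod 3).
    Reduce coefficients mod 3: 1·t ≡ 0 (mod 3).
    So t ≡ 0 (mod 3).
    Then x = 11 + 16·0 = 11, valid modulo lcm(16, 3) = 48: x ≡ 11 (mod 48).
  Combine with x ≡ 16 (mod 19); new modulus lcm = 912.
    Write x = 11 + 48·t and substitute into x ≡ 16 (mod 19): 48·t ≡ 16 − 11 = 5 (mod 19).
    Reduce coefficients mod 19: 10·t ≡ 5 (mod 19).
    The inverse of 10 mod 19 is 2 (since 10·2 = 20 = 1·19 + 1), so t ≡ 2·5 = 10 ≡ 10 (mod 19).
    Then x = 11 + 48·10 = 491, valid modulo lcm(48, 19) = 912: x ≡ 491 (mod 912).
  Combine with x ≡ 9 (mod 11); new modulus lcm = 10032.
    Write x = 491 + 912·t and substitute into x ≡ 9 (mod 11): 912·t ≡ 9 − 491 = -482 (mod 11).
    Reduce coefficients mod 11: 10·t ≡ 2 (mod 11).
    The inverse of 10 mod 11 is 10 (since 10·10 = 100 = 9·11 + 1), so t ≡ 10·2 = 20 ≡ 9 (mod 11).
    Then x = 491 + 912·9 = 8699, valid modulo lcm(912, 11) = 10032: x ≡ 8699 (mod 10032).
  Combine with x ≡ 12 (mod 13); new modulus lcm = 130416.
    Write x = 8699 + 10032·t and substitute into x ≡ 12 (mod 13): 10032·t ≡ 12 − 8699 = -8687 (mod 13).
    Reduce coefficients mod 13: 9·t ≡ 10 (mod 13).
    The inverse of 9 mod 13 is 3 (since 9·3 = 27 = 2·13 + 1), so t ≡ 3·10 = 30 ≡ 4 (mod 13).
    Then x = 8699 + 10032·4 = 48827, valid modulo lcm(10032, 13) = 130416: x ≡ 48827 (mod 130416).
Verify against each original: 48827 mod 16 = 11, 48827 mod 3 = 2, 48827 mod 19 = 16, 48827 mod 11 = 9, 48827 mod 13 = 12.

x ≡ 48827 (mod 130416).


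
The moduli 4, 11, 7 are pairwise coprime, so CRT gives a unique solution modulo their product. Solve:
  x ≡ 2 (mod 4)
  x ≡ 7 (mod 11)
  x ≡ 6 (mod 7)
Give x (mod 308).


Moduli 4, 11, 7 are pairwise coprime; by CRT there is a unique solution modulo M = 4 · 11 · 7 = 308.
Solve pairwise, accumulating the modulus:
  Start with x ≡ 2 (mod 4).
  Combine with x ≡ 7 (mod 11): since gcd(4, 11) = 1, we get a unique residue mod 44.
    Write x = 2 + 4·t and substitute into x ≡ 7 (mod 11): 4·t ≡ 7 − 2 = 5 (mod 11).
    The inverse of 4 mod 11 is 3 (since 4·3 = 12 = 1·11 + 1), so t ≡ 3·5 = 15 ≡ 4 (mod 11).
    Then x = 2 + 4·4 = 18, valid modulo lcm(4, 11) = 44: x ≡ 18 (mod 44).
  Combine with x ≡ 6 (mod 7): since gcd(44, 7) = 1, we get a unique residue mod 308.
    Write x = 18 + 44·t and substitute into x ≡ 6 (mod 7): 44·t ≡ 6 − 18 = -12 (mod 7).
    Reduce coefficients mod 7: 2·t ≡ 2 (mod 7).
    The inverse of 2 mod 7 is 4 (since 2·4 = 8 = 1·7 + 1), so t ≡ 4·2 = 8 ≡ 1 (mod 7).
    Then x = 18 + 44·1 = 62, valid modulo lcm(44, 7) = 308: x ≡ 62 (mod 308).
Verify: 62 mod 4 = 2 ✓, 62 mod 11 = 7 ✓, 62 mod 7 = 6 ✓.

x ≡ 62 (mod 308).


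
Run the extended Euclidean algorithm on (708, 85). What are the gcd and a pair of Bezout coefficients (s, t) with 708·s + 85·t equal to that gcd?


Euclidean algorithm on (708, 85) — divide until remainder is 0:
  708 = 8 · 85 + 28
  85 = 3 · 28 + 1
  28 = 28 · 1 + 0
gcd(708, 85) = 1.
Track Bezout coefficients alongside the remainders: start with r₀ = 708 = a·1 + b·0 (s = 1, t = 0) and r₁ = 85 = a·0 + b·1 (s = 0, t = 1); each new remainder r_{k+1} = r_{k-1} − q_k·r_k inherits s_{k+1} = s_{k-1} − q_k·s_k, t_{k+1} = t_{k-1} − q_k·t_k, so r_k = a·s_k + b·t_k at every step:
  q = 8: r = 28, s = 1 − 8·0 = 1, t = 0 − 8·1 = -8  (check: 708·1 + 85·(-8) = 28)
  q = 3: r = 1, s = 0 − 3·1 = -3, t = 1 − 3·(-8) = 25  (check: 708·(-3) + 85·25 = 1)
The row with r = 1 (the gcd) gives the Bezout coefficients s = -3, t = 25.
Result: 708 · (-3) + 85 · (25) = 1.

gcd(708, 85) = 1; s = -3, t = 25 (check: 708·(-3) + 85·25 = 1).


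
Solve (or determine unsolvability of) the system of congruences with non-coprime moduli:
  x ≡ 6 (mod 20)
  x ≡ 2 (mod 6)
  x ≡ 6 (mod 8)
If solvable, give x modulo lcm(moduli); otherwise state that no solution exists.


Moduli 20, 6, 8 are not pairwise coprime, so CRT works modulo lcm(m_i) when all pairwise compatibility conditions hold.
Pairwise compatibility: gcd(m_i, m_j) must divide a_i - a_j for every pair.
Merge one congruence at a time:
  Start: x ≡ 6 (mod 20).
  Combine with x ≡ 2 (mod 6): gcd(20, 6) = 2; 2 - 6 = -4, which IS divisible by 2, so compatible.
    Write x = 6 + 20·t and substitute into x ≡ 2 (mod 6): 20·t ≡ 2 − 6 = -4 (mod 6).
    Divide the congruence (and modulus) by g = 2: 10·t ≡ -2 (mod 3).
    Reduce coefficients mod 3: 1·t ≡ 1 (mod 3).
    So t ≡ 1 (mod 3).
    Then x = 6 + 20·1 = 26, valid modulo lcm(20, 6) = 60: x ≡ 26 (mod 60).
  Combine with x ≡ 6 (mod 8): gcd(60, 8) = 4; 6 - 26 = -20, which IS divisible by 4, so compatible.
    Write x = 26 + 60·t and substitute into x ≡ 6 (mod 8): 60·t ≡ 6 − 26 = -20 (mod 8).
    Divide the congruence (and modulus) by g = 4: 15·t ≡ -5 (mod 2).
    Reduce coefficients mod 2: 1·t ≡ 1 (mod 2).
    So t ≡ 1 (mod 2).
    Then x = 26 + 60·1 = 86, valid modulo lcm(60, 8) = 120: x ≡ 86 (mod 120).
Verify: 86 mod 20 = 6, 86 mod 6 = 2, 86 mod 8 = 6.

x ≡ 86 (mod 120).


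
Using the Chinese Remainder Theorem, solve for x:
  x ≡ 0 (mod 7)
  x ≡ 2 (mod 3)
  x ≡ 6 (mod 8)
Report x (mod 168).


Moduli 7, 3, 8 are pairwise coprime; by CRT there is a unique solution modulo M = 7 · 3 · 8 = 168.
Solve pairwise, accumulating the modulus:
  Start with x ≡ 0 (mod 7).
  Combine with x ≡ 2 (mod 3): since gcd(7, 3) = 1, we get a unique residue mod 21.
    Write x = 0 + 7·t and substitute into x ≡ 2 (mod 3): 7·t ≡ 2 − 0 = 2 (mod 3).
    Reduce coefficients mod 3: 1·t ≡ 2 (mod 3).
    So t ≡ 2 (mod 3).
    Then x = 0 + 7·2 = 14, valid modulo lcm(7, 3) = 21: x ≡ 14 (mod 21).
  Combine with x ≡ 6 (mod 8): since gcd(21, 8) = 1, we get a unique residue mod 168.
    Write x = 14 + 21·t and substitute into x ≡ 6 (mod 8): 21·t ≡ 6 − 14 = -8 (mod 8).
    Reduce coefficients mod 8: 5·t ≡ 0 (mod 8).
    The inverse of 5 mod 8 is 5 (since 5·5 = 25 = 3·8 + 1), so t ≡ 5·0 = 0 ≡ 0 (mod 8).
    Then x = 14 + 21·0 = 14, valid modulo lcm(21, 8) = 168: x ≡ 14 (mod 168).
Verify: 14 mod 7 = 0 ✓, 14 mod 3 = 2 ✓, 14 mod 8 = 6 ✓.

x ≡ 14 (mod 168).


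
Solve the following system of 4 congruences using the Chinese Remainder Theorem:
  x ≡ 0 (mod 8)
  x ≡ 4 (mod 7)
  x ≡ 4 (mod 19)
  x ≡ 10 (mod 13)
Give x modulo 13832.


Product of moduli M = 8 · 7 · 19 · 13 = 13832.
Merge one congruence at a time:
  Start: x ≡ 0 (mod 8).
  Combine with x ≡ 4 (mod 7); new modulus lcm = 56.
    Write x = 0 + 8·t and substitute into x ≡ 4 (mod 7): 8·t ≡ 4 − 0 = 4 (mod 7).
    Reduce coefficients mod 7: 1·t ≡ 4 (mod 7).
    So t ≡ 4 (mod 7).
    Then x = 0 + 8·4 = 32, valid modulo lcm(8, 7) = 56: x ≡ 32 (mod 56).
  Combine with x ≡ 4 (mod 19); new modulus lcm = 1064.
    Write x = 32 + 56·t and substitute into x ≡ 4 (mod 19): 56·t ≡ 4 − 32 = -28 (mod 19).
    Reduce coefficients mod 19: 18·t ≡ 10 (mod 19).
    The inverse of 18 mod 19 is 18 (since 18·18 = 324 = 17·19 + 1), so t ≡ 18·10 = 180 ≡ 9 (mod 19).
    Then x = 32 + 56·9 = 536, valid modulo lcm(56, 19) = 1064: x ≡ 536 (mod 1064).
  Combine with x ≡ 10 (mod 13); new modulus lcm = 13832.
    Write x = 536 + 1064·t and substitute into x ≡ 10 (mod 13): 1064·t ≡ 10 − 536 = -526 (mod 13).
    Reduce coefficients mod 13: 11·t ≡ 7 (mod 13).
    The inverse of 11 mod 13 is 6 (since 11·6 = 66 = 5·13 + 1), so t ≡ 6·7 = 42 ≡ 3 (mod 13).
    Then x = 536 + 1064·3 = 3728, valid modulo lcm(1064, 13) = 13832: x ≡ 3728 (mod 13832).
Verify against each original: 3728 mod 8 = 0, 3728 mod 7 = 4, 3728 mod 19 = 4, 3728 mod 13 = 10.

x ≡ 3728 (mod 13832).


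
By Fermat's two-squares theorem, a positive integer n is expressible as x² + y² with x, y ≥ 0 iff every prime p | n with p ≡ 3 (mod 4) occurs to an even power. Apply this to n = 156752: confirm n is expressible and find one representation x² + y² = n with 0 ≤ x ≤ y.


Step 1: Factor n = 156752 = 2^4 · 97 · 101.
Step 2: Check the mod-4 condition on each prime factor: 2 = 2 (special); 97 ≡ 1 (mod 4), exponent 1; 101 ≡ 1 (mod 4), exponent 1.
All primes ≡ 3 (mod 4) appear to even exponent (or don't appear), so by the two-squares theorem n IS expressible as a sum of two squares.
Step 3: Build a representation. Group n = k² · m with k = 4 and m = 97 · 101 = 9797 (a product of primes ≡ 1 (mod 4)); a representation of m scales to one of n via (k·x)² + (k·y)² = k²(x² + y²). Each prime p ≡ 1 (mod 4) is itself a sum of two squares; find a² by testing p − a² for a perfect square:
  97: 97 − 1² = 96, 97 − 2² = 93, 97 − 3² = 88, 97 − 4² = 81 = 9² ⇒ 97 = 4² + 9².
  101: 101 − 1² = 100 = 10² ⇒ 101 = 1² + 10².
  Combine using the Brahmagupta–Fibonacci identity (a² + b²)(c² + d²) = (ac − bd)² + (ad + bc)² = (ac + bd)² + (ad − bc)²:
  97 · 101 = 9797: from (4² + 9²)(1² + 10²), take (4·1 − 9·10, 4·10 + 9·1) = (4 − 90, 40 + 9) = (-86, 49); dropping signs (only squares matter) gives (86, 49); check 86² + 49² = 7396 + 2401 = 9797 ✓.
  Scale by k = 4: (4·86, 4·49) = (344, 196).
Step 4: Order so x ≤ y and verify: 196² + 344² = 38416 + 118336 = 156752 = n. ✓

n = 156752 = 196² + 344² (one valid representation with x ≤ y).


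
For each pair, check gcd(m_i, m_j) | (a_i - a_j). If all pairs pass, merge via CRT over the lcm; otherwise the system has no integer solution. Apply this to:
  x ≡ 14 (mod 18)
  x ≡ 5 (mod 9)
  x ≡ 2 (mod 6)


Moduli 18, 9, 6 are not pairwise coprime, so CRT works modulo lcm(m_i) when all pairwise compatibility conditions hold.
Pairwise compatibility: gcd(m_i, m_j) must divide a_i - a_j for every pair.
Merge one congruence at a time:
  Start: x ≡ 14 (mod 18).
  Combine with x ≡ 5 (mod 9): gcd(18, 9) = 9; 5 - 14 = -9, which IS divisible by 9, so compatible.
    Write x = 14 + 18·t and substitute into x ≡ 5 (mod 9): 18·t ≡ 5 − 14 = -9 (mod 9).
    Divide the congruence (and modulus) by g = 9: 2·t ≡ -1 (mod 1).
    Modulo 1 every t works; take t = 0.
    Then x = 14 + 18·0 = 14, valid modulo lcm(18, 9) = 18: x ≡ 14 (mod 18).
  Combine with x ≡ 2 (mod 6): gcd(18, 6) = 6; 2 - 14 = -12, which IS divisible by 6, so compatible.
    Write x = 14 + 18·t and substitute into x ≡ 2 (mod 6): 18·t ≡ 2 − 14 = -12 (mod 6).
    Divide the congruence (and modulus) by g = 6: 3·t ≡ -2 (mod 1).
    Modulo 1 every t works; take t = 0.
    Then x = 14 + 18·0 = 14, valid modulo lcm(18, 6) = 18: x ≡ 14 (mod 18).
Verify: 14 mod 18 = 14, 14 mod 9 = 5, 14 mod 6 = 2.

x ≡ 14 (mod 18).


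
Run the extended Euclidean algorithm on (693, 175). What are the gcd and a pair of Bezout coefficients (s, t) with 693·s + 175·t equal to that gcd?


Euclidean algorithm on (693, 175) — divide until remainder is 0:
  693 = 3 · 175 + 168
  175 = 1 · 168 + 7
  168 = 24 · 7 + 0
gcd(693, 175) = 7.
Track Bezout coefficients alongside the remainders: start with r₀ = 693 = a·1 + b·0 (s = 1, t = 0) and r₁ = 175 = a·0 + b·1 (s = 0, t = 1); each new remainder r_{k+1} = r_{k-1} − q_k·r_k inherits s_{k+1} = s_{k-1} − q_k·s_k, t_{k+1} = t_{k-1} − q_k·t_k, so r_k = a·s_k + b·t_k at every step:
  q = 3: r = 168, s = 1 − 3·0 = 1, t = 0 − 3·1 = -3  (check: 693·1 + 175·(-3) = 168)
  q = 1: r = 7, s = 0 − 1·1 = -1, t = 1 − 1·(-3) = 4  (check: 693·(-1) + 175·4 = 7)
The row with r = 7 (the gcd) gives the Bezout coefficients s = -1, t = 4.
Result: 693 · (-1) + 175 · (4) = 7.

gcd(693, 175) = 7; s = -1, t = 4 (check: 693·(-1) + 175·4 = 7).


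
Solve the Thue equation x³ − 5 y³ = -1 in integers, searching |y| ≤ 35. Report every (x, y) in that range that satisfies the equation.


The equation is x³ - 5y³ = -1. For fixed y, x³ = 5·y³ − 1, so a solution requires the RHS to be a perfect cube.
Strategy: iterate y from -35 to 35, compute RHS = 5·y³ − 1, and check whether it is a (positive or negative) perfect cube.
Check small values of y:
  y = 0: RHS = -1 = (-1)³ ⇒ x = -1 works.
  y = 1: RHS = 4 is not a perfect cube.
  y = -1: RHS = -6 is not a perfect cube.
  y = 2: RHS = 39 is not a perfect cube.
  y = -2: RHS = -41 is not a perfect cube.
  y = 3: RHS = 134 is not a perfect cube.
  y = -3: RHS = -136 is not a perfect cube.
Continuing the search up to |y| = 35 finds no further solutions beyond those listed.
Collected solutions: (-1, 0).

Solutions (with |y| ≤ 35): (-1, 0).


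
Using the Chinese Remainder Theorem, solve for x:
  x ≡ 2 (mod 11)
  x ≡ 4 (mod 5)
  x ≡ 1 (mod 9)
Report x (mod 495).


Moduli 11, 5, 9 are pairwise coprime; by CRT there is a unique solution modulo M = 11 · 5 · 9 = 495.
Solve pairwise, accumulating the modulus:
  Start with x ≡ 2 (mod 11).
  Combine with x ≡ 4 (mod 5): since gcd(11, 5) = 1, we get a unique residue mod 55.
    Write x = 2 + 11·t and substitute into x ≡ 4 (mod 5): 11·t ≡ 4 − 2 = 2 (mod 5).
    Reduce coefficients mod 5: 1·t ≡ 2 (mod 5).
    So t ≡ 2 (mod 5).
    Then x = 2 + 11·2 = 24, valid modulo lcm(11, 5) = 55: x ≡ 24 (mod 55).
  Combine with x ≡ 1 (mod 9): since gcd(55, 9) = 1, we get a unique residue mod 495.
    Write x = 24 + 55·t and substitute into x ≡ 1 (mod 9): 55·t ≡ 1 − 24 = -23 (mod 9).
    Reduce coefficients mod 9: 1·t ≡ 4 (mod 9).
    So t ≡ 4 (mod 9).
    Then x = 24 + 55·4 = 244, valid modulo lcm(55, 9) = 495: x ≡ 244 (mod 495).
Verify: 244 mod 11 = 2 ✓, 244 mod 5 = 4 ✓, 244 mod 9 = 1 ✓.

x ≡ 244 (mod 495).


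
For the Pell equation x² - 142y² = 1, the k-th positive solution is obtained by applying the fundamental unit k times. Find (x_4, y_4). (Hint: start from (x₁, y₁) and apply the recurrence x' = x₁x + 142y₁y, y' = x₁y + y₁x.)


Step 1: Find the fundamental solution (x₁, y₁) of x² - 142y² = 1.
  Expand √142 as a continued fraction. a₀ = ⌊√142⌋ = 11; iterate m_{k+1} = d_k·a_k − m_k, d_{k+1} = (142 − m_{k+1}²)/d_k, a_{k+1} = ⌊(a₀ + m_{k+1})/d_{k+1}⌋ (starting m₀ = 0, d₀ = 1), with convergents p_k = a_k·p_{k-1} + p_{k-2}, q_k = a_k·q_{k-1} + q_{k-2} (p₋₁ = 1, q₋₁ = 0):
  k = 0: a₀ = 11; p₀/q₀ = 11/1; p₀² − 142·q₀² = 121 − 142 = -21.
  k = 1: m = 11, d = 21, a = ⌊(11 + 11)/21⌋ = 1; p/q = (1·11 + 1)/(1·1 + 0) = 12/1; p² − 142·q² = 144 − 142 = 2.
  k = 2: m = 10, d = 2, a = ⌊(11 + 10)/2⌋ = 10; p/q = (10·12 + 11)/(10·1 + 1) = 131/11; p² − 142·q² = 17161 − 17182 = -21.
  k = 3: m = 10, d = 21, a = ⌊(11 + 10)/21⌋ = 1; p/q = (1·131 + 12)/(1·11 + 1) = 143/12; p² − 142·q² = 20449 − 20448 = 1.
  The first convergent with p² − 142·q² = 1 gives the fundamental solution (x₁, y₁) = (143, 12).
Step 2: Apply the recurrence (x_{n+1}, y_{n+1}) = (x₁x_n + 142y₁y_n, x₁y_n + y₁x_n) repeatedly.
  From (x_1, y_1) = (143, 12): x_2 = 143·143 + 142·12·12 = 40897; y_2 = 143·12 + 12·143 = 3432.
  From (x_2, y_2) = (40897, 3432): x_3 = 143·40897 + 142·12·3432 = 11696399; y_3 = 143·3432 + 12·40897 = 981540.
  From (x_3, y_3) = (11696399, 981540): x_4 = 143·11696399 + 142·12·981540 = 3345129217; y_4 = 143·981540 + 12·11696399 = 280717008.
Step 3: Verify x_4² - 142·y_4² = 11189889478427033089 - 11189889478427033088 = 1 (should be 1). ✓

(x_1, y_1) = (143, 12); (x_4, y_4) = (3345129217, 280717008).


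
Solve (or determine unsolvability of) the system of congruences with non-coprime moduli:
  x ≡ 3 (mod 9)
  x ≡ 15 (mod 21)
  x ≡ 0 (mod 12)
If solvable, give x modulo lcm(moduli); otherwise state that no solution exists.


Moduli 9, 21, 12 are not pairwise coprime, so CRT works modulo lcm(m_i) when all pairwise compatibility conditions hold.
Pairwise compatibility: gcd(m_i, m_j) must divide a_i - a_j for every pair.
Merge one congruence at a time:
  Start: x ≡ 3 (mod 9).
  Combine with x ≡ 15 (mod 21): gcd(9, 21) = 3; 15 - 3 = 12, which IS divisible by 3, so compatible.
    Write x = 3 + 9·t and substitute into x ≡ 15 (mod 21): 9·t ≡ 15 − 3 = 12 (mod 21).
    Divide the congruence (and modulus) by g = 3: 3·t ≡ 4 (mod 7).
    The inverse of 3 mod 7 is 5 (since 3·5 = 15 = 2·7 + 1), so t ≡ 5·4 = 20 ≡ 6 (mod 7).
    Then x = 3 + 9·6 = 57, valid modulo lcm(9, 21) = 63: x ≡ 57 (mod 63).
  Combine with x ≡ 0 (mod 12): gcd(63, 12) = 3; 0 - 57 = -57, which IS divisible by 3, so compatible.
    Write x = 57 + 63·t and substitute into x ≡ 0 (mod 12): 63·t ≡ 0 − 57 = -57 (mod 12).
    Divide the congruence (and modulus) by g = 3: 21·t ≡ -19 (mod 4).
    Reduce coefficients mod 4: 1·t ≡ 1 (mod 4).
    So t ≡ 1 (mod 4).
    Then x = 57 + 63·1 = 120, valid modulo lcm(63, 12) = 252: x ≡ 120 (mod 252).
Verify: 120 mod 9 = 3, 120 mod 21 = 15, 120 mod 12 = 0.

x ≡ 120 (mod 252).


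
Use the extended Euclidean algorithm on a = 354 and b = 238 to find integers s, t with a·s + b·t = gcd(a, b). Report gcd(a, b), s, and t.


Euclidean algorithm on (354, 238) — divide until remainder is 0:
  354 = 1 · 238 + 116
  238 = 2 · 116 + 6
  116 = 19 · 6 + 2
  6 = 3 · 2 + 0
gcd(354, 238) = 2.
Track Bezout coefficients alongside the remainders: start with r₀ = 354 = a·1 + b·0 (s = 1, t = 0) and r₁ = 238 = a·0 + b·1 (s = 0, t = 1); each new remainder r_{k+1} = r_{k-1} − q_k·r_k inherits s_{k+1} = s_{k-1} − q_k·s_k, t_{k+1} = t_{k-1} − q_k·t_k, so r_k = a·s_k + b·t_k at every step:
  q = 1: r = 116, s = 1 − 1·0 = 1, t = 0 − 1·1 = -1  (check: 354·1 + 238·(-1) = 116)
  q = 2: r = 6, s = 0 − 2·1 = -2, t = 1 − 2·(-1) = 3  (check: 354·(-2) + 238·3 = 6)
  q = 19: r = 2, s = 1 − 19·(-2) = 39, t = -1 − 19·3 = -58  (check: 354·39 + 238·(-58) = 2)
The row with r = 2 (the gcd) gives the Bezout coefficients s = 39, t = -58.
Result: 354 · (39) + 238 · (-58) = 2.

gcd(354, 238) = 2; s = 39, t = -58 (check: 354·39 + 238·(-58) = 2).


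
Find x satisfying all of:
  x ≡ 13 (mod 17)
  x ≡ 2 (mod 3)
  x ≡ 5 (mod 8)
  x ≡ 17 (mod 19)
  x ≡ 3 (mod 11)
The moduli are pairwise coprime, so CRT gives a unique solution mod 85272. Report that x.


Product of moduli M = 17 · 3 · 8 · 19 · 11 = 85272.
Merge one congruence at a time:
  Start: x ≡ 13 (mod 17).
  Combine with x ≡ 2 (mod 3); new modulus lcm = 51.
    Write x = 13 + 17·t and substitute into x ≡ 2 (mod 3): 17·t ≡ 2 − 13 = -11 (mod 3).
    Reduce coefficients mod 3: 2·t ≡ 1 (mod 3).
    The inverse of 2 mod 3 is 2 (since 2·2 = 4 = 1·3 + 1), so t ≡ 2·1 = 2 ≡ 2 (mod 3).
    Then x = 13 + 17·2 = 47, valid modulo lcm(17, 3) = 51: x ≡ 47 (mod 51).
  Combine with x ≡ 5 (mod 8); new modulus lcm = 408.
    Write x = 47 + 51·t and substitute into x ≡ 5 (mod 8): 51·t ≡ 5 − 47 = -42 (mod 8).
    Reduce coefficients mod 8: 3·t ≡ 6 (mod 8).
    The inverse of 3 mod 8 is 3 (since 3·3 = 9 = 1·8 + 1), so t ≡ 3·6 = 18 ≡ 2 (mod 8).
    Then x = 47 + 51·2 = 149, valid modulo lcm(51, 8) = 408: x ≡ 149 (mod 408).
  Combine with x ≡ 17 (mod 19); new modulus lcm = 7752.
    Write x = 149 + 408·t and substitute into x ≡ 17 (mod 19): 408·t ≡ 17 − 149 = -132 (mod 19).
    Reduce coefficients mod 19: 9·t ≡ 1 (mod 19).
    The inverse of 9 mod 19 is 17 (since 9·17 = 153 = 8·19 + 1), so t ≡ 17·1 = 17 ≡ 17 (mod 19).
    Then x = 149 + 408·17 = 7085, valid modulo lcm(408, 19) = 7752: x ≡ 7085 (mod 7752).
  Combine with x ≡ 3 (mod 11); new modulus lcm = 85272.
    Write x = 7085 + 7752·t and substitute into x ≡ 3 (mod 11): 7752·t ≡ 3 − 7085 = -7082 (mod 11).
    Reduce coefficients mod 11: 8·t ≡ 2 (mod 11).
    The inverse of 8 mod 11 is 7 (since 8·7 = 56 = 5·11 + 1), so t ≡ 7·2 = 14 ≡ 3 (mod 11).
    Then x = 7085 + 7752·3 = 30341, valid modulo lcm(7752, 11) = 85272: x ≡ 30341 (mod 85272).
Verify against each original: 30341 mod 17 = 13, 30341 mod 3 = 2, 30341 mod 8 = 5, 30341 mod 19 = 17, 30341 mod 11 = 3.

x ≡ 30341 (mod 85272).


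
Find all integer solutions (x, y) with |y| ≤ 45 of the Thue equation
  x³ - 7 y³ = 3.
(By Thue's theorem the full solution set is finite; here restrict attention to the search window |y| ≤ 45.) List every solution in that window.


The equation is x³ - 7y³ = 3. For fixed y, x³ = 7·y³ + 3, so a solution requires the RHS to be a perfect cube.
Strategy: iterate y from -45 to 45, compute RHS = 7·y³ + 3, and check whether it is a (positive or negative) perfect cube.
Check small values of y:
  y = 0: RHS = 3 is not a perfect cube.
  y = 1: RHS = 10 is not a perfect cube.
  y = -1: RHS = -4 is not a perfect cube.
  y = 2: RHS = 59 is not a perfect cube.
  y = -2: RHS = -53 is not a perfect cube.
  y = 3: RHS = 192 is not a perfect cube.
  y = -3: RHS = -186 is not a perfect cube.
Continuing the search up to |y| = 45 finds no solutions either.
No (x, y) in the scanned range satisfies the equation.

No integer solutions with |y| ≤ 45.


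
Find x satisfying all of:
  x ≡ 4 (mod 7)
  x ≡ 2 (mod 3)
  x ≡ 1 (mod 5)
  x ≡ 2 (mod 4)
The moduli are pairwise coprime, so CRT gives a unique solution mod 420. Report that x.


Product of moduli M = 7 · 3 · 5 · 4 = 420.
Merge one congruence at a time:
  Start: x ≡ 4 (mod 7).
  Combine with x ≡ 2 (mod 3); new modulus lcm = 21.
    Write x = 4 + 7·t and substitute into x ≡ 2 (mod 3): 7·t ≡ 2 − 4 = -2 (mod 3).
    Reduce coefficients mod 3: 1·t ≡ 1 (mod 3).
    So t ≡ 1 (mod 3).
    Then x = 4 + 7·1 = 11, valid modulo lcm(7, 3) = 21: x ≡ 11 (mod 21).
  Combine with x ≡ 1 (mod 5); new modulus lcm = 105.
    Write x = 11 + 21·t and substitute into x ≡ 1 (mod 5): 21·t ≡ 1 − 11 = -10 (mod 5).
    Reduce coefficients mod 5: 1·t ≡ 0 (mod 5).
    So t ≡ 0 (mod 5).
    Then x = 11 + 21·0 = 11, valid modulo lcm(21, 5) = 105: x ≡ 11 (mod 105).
  Combine with x ≡ 2 (mod 4); new modulus lcm = 420.
    Write x = 11 + 105·t and substitute into x ≡ 2 (mod 4): 105·t ≡ 2 − 11 = -9 (mod 4).
    Reduce coefficients mod 4: 1·t ≡ 3 (mod 4).
    So t ≡ 3 (mod 4).
    Then x = 11 + 105·3 = 326, valid modulo lcm(105, 4) = 420: x ≡ 326 (mod 420).
Verify against each original: 326 mod 7 = 4, 326 mod 3 = 2, 326 mod 5 = 1, 326 mod 4 = 2.

x ≡ 326 (mod 420).


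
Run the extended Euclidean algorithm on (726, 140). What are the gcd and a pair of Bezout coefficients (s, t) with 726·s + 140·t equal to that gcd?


Euclidean algorithm on (726, 140) — divide until remainder is 0:
  726 = 5 · 140 + 26
  140 = 5 · 26 + 10
  26 = 2 · 10 + 6
  10 = 1 · 6 + 4
  6 = 1 · 4 + 2
  4 = 2 · 2 + 0
gcd(726, 140) = 2.
Track Bezout coefficients alongside the remainders: start with r₀ = 726 = a·1 + b·0 (s = 1, t = 0) and r₁ = 140 = a·0 + b·1 (s = 0, t = 1); each new remainder r_{k+1} = r_{k-1} − q_k·r_k inherits s_{k+1} = s_{k-1} − q_k·s_k, t_{k+1} = t_{k-1} − q_k·t_k, so r_k = a·s_k + b·t_k at every step:
  q = 5: r = 26, s = 1 − 5·0 = 1, t = 0 − 5·1 = -5  (check: 726·1 + 140·(-5) = 26)
  q = 5: r = 10, s = 0 − 5·1 = -5, t = 1 − 5·(-5) = 26  (check: 726·(-5) + 140·26 = 10)
  q = 2: r = 6, s = 1 − 2·(-5) = 11, t = -5 − 2·26 = -57  (check: 726·11 + 140·(-57) = 6)
  q = 1: r = 4, s = -5 − 1·11 = -16, t = 26 − 1·(-57) = 83  (check: 726·(-16) + 140·83 = 4)
  q = 1: r = 2, s = 11 − 1·(-16) = 27, t = -57 − 1·83 = -140  (check: 726·27 + 140·(-140) = 2)
The row with r = 2 (the gcd) gives the Bezout coefficients s = 27, t = -140.
Result: 726 · (27) + 140 · (-140) = 2.

gcd(726, 140) = 2; s = 27, t = -140 (check: 726·27 + 140·(-140) = 2).
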